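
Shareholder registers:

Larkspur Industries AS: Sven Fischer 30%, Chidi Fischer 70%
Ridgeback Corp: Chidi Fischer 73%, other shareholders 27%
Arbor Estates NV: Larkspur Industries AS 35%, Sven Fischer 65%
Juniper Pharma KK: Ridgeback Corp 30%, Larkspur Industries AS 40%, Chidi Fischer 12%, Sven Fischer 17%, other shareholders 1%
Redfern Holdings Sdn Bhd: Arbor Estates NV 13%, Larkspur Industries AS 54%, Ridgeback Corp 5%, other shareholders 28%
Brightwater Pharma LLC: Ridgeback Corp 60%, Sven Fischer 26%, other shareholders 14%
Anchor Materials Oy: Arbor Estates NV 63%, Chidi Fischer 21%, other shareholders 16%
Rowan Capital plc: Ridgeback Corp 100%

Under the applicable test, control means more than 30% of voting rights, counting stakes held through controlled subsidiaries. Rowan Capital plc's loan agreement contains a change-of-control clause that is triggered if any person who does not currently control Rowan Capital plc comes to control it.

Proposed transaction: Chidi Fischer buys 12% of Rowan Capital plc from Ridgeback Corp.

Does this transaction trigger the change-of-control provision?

The purchase adds only to Chidi's holdings (Ridgeback's stake shrinks), so Chidi is the only person who could newly come to control Rowan.
Chidi holds 73% of Ridgeback, so Chidi controls Ridgeback.
Ridgeback holds 100% of Rowan, so Chidi controls Rowan.
So Chidi already controls Rowan before the transaction.
After the purchase, Chidi holds 12% of Rowan directly, and Ridgeback's stake falls to 88%.
Chidi controlled Rowan already, so this is not a new person acquiring control; every other person's position is unchanged or reduced.
No new person acquires control, so the clause is not triggered.

No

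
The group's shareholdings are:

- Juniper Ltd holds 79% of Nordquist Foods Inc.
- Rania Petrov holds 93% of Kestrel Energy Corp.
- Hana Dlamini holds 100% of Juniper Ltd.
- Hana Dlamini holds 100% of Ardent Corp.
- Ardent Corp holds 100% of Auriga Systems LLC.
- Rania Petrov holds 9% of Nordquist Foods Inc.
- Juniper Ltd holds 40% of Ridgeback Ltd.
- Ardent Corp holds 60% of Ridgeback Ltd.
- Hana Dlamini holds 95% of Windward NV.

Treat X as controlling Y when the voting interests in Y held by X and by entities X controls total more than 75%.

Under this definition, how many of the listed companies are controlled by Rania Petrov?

Rania holds 93% of Kestrel, so Rania controls Kestrel.
No other company's threshold is met.
Rania controls 1 company.

1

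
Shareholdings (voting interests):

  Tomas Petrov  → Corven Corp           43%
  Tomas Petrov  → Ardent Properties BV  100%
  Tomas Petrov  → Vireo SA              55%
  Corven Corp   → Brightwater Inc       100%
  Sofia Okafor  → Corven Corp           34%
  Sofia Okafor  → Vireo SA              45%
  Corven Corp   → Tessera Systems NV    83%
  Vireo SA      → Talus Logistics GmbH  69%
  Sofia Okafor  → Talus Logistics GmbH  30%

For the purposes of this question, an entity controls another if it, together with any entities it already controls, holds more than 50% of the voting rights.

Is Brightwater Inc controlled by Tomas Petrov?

Tomas holds 55% of Vireo, so Tomas controls Vireo.
Tomas holds 100% of Ardent, so Tomas controls Ardent.
Vireo holds 69% of Talus, so Tomas controls Talus.
Neither Tomas nor any entity Tomas controls holds any voting interest in Brightwater.
So Tomas does not control Brightwater.

No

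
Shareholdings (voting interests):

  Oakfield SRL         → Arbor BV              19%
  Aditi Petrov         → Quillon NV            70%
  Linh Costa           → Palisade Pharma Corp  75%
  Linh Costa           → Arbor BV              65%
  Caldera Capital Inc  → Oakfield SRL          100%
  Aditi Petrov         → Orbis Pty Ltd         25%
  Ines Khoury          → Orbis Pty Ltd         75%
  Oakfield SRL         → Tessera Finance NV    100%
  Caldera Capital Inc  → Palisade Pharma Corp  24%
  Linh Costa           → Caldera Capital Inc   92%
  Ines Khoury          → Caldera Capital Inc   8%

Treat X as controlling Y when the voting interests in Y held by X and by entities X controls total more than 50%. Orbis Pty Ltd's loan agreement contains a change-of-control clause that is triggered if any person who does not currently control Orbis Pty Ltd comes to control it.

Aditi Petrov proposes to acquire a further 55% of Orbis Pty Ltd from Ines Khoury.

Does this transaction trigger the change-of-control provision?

The purchase adds only to Aditi's holdings (Ines's stake shrinks), so Aditi is the only person who could newly come to control Orbis.
Aditi holds 70% of Quillon, so Aditi controls Quillon.
In Orbis, Aditi's side holds only 25%, not > 50%.
So before the transaction, Aditi does not control Orbis.
After the purchase, Aditi's direct stake in Orbis rises to 25% + 55% = 80%, and Ines's stake falls to 20%.
Aditi holds 80% of Orbis, so Aditi controls Orbis.
Aditi did not control Orbis before and does after, so the clause is triggered.

Yes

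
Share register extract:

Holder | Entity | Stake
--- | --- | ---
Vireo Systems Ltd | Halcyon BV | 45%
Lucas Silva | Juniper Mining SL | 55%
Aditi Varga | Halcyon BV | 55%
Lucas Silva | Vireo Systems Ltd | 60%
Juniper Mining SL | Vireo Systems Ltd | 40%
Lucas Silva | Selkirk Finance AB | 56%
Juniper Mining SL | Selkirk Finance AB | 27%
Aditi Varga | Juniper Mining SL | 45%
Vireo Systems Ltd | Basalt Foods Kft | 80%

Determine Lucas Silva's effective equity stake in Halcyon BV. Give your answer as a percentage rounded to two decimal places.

Lucas reaches Halcyon along 2 paths.
Via Vireo: 60% × 45% = 27%.
Via Juniper → Vireo: 55% × 40% × 45% = 9.9%.
Total: 27% + 9.9% = 36.9%.
Rounded: 36.90%.

36.90%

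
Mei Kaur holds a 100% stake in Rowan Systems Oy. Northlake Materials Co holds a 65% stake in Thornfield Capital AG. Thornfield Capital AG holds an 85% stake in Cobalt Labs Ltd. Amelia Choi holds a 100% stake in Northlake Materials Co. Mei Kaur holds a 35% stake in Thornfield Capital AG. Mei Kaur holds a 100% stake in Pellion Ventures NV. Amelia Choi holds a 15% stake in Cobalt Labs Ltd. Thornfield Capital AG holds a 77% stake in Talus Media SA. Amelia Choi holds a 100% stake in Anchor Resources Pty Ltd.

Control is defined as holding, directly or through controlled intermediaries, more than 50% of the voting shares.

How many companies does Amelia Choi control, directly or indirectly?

Amelia holds 100% of Northlake, so Amelia controls Northlake.
Northlake holds 65% of Thornfield, so Amelia controls Thornfield.
Amelia holds 100% of Anchor, so Amelia controls Anchor.
Thornfield and Amelia together hold 85% + 15% = 100% of Cobalt, so Amelia controls Cobalt.
Thornfield holds 77% of Talus, so Amelia controls Talus.
No other company's threshold is met.
Amelia controls 5 companies.

5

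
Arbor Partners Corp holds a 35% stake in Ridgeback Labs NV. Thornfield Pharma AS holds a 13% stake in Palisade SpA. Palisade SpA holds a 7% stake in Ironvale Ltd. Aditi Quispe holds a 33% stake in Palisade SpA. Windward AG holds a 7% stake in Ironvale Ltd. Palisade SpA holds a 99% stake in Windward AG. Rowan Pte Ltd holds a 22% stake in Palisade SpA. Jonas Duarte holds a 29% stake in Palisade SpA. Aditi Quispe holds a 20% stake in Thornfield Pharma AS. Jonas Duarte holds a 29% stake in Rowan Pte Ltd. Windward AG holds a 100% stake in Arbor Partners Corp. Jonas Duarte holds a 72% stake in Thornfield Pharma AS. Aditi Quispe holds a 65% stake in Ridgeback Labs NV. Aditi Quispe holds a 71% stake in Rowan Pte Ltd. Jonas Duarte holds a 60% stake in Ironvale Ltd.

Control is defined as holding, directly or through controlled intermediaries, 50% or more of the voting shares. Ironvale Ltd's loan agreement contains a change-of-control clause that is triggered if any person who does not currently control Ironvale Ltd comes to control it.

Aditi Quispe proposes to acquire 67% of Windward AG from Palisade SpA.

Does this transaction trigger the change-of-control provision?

The purchase adds only to Aditi's holdings (Palisade's stake shrinks), so Aditi is the only person who could newly come to control Ironvale.
Aditi holds 71% of Rowan, so Aditi controls Rowan.
Aditi and Rowan together hold 33% + 22% = 55% of Palisade, so Aditi controls Palisade.
Palisade holds 99% of Windward, so Aditi controls Windward.
Windward holds 100% of Arbor, so Aditi controls Arbor.
Arbor and Aditi together hold 35% + 65% = 100% of Ridgeback, so Aditi controls Ridgeback.
In Ironvale, Aditi's side holds only 7% + 7% = 14%, not ≥ 50%.
So before the transaction, Aditi does not control Ironvale.
After the purchase, Aditi holds 67% of Windward directly, and Palisade's stake falls to 32%.
Palisade and Aditi together hold 32% + 67% = 99% of Windward, so Aditi controls Windward.
After the transaction, Aditi's side holds 7% + 7% = 14% of Ironvale, not ≥ 50%, so Aditi still does not control Ironvale.
No new person acquires control, so the clause is not triggered.

No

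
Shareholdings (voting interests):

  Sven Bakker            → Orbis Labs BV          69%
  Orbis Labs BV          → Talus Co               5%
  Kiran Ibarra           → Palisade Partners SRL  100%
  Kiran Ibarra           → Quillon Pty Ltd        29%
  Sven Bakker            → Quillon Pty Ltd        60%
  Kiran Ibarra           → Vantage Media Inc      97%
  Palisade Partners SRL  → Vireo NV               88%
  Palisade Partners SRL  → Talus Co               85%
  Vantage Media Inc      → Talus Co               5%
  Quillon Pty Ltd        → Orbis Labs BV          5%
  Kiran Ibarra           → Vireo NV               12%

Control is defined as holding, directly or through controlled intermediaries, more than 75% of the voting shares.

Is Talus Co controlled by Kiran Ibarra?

Kiran holds 100% of Palisade, so Kiran controls Palisade.
Kiran holds 97% of Vantage, so Kiran controls Vantage.
Vantage and Palisade together hold 5% + 85% = 90% of Talus, so Kiran controls Talus.

Yes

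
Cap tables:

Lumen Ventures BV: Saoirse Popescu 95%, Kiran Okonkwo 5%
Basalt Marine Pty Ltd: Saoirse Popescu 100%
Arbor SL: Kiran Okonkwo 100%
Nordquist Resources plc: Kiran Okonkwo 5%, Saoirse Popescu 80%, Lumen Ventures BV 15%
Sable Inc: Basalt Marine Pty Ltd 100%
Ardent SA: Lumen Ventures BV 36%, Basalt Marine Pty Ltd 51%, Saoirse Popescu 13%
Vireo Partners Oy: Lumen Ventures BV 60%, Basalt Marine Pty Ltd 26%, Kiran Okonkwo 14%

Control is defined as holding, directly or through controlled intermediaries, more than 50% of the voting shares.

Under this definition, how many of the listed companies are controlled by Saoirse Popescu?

6

Saoirse holds 95% of Lumen, so Saoirse controls Lumen.
Saoirse holds 100% of Basalt, so Saoirse controls Basalt.
Saoirse and Lumen together hold 80% + 15% = 95% of Nordquist, so Saoirse controls Nordquist.
Basalt holds 100% of Sable, so Saoirse controls Sable.
Lumen and Basalt and Saoirse together hold 36% + 51% + 13% = 100% of Ardent, so Saoirse controls Ardent.
Lumen and Basalt together hold 60% + 26% = 86% of Vireo, so Saoirse controls Vireo.
No other company's threshold is met.
Saoirse controls 6 companies.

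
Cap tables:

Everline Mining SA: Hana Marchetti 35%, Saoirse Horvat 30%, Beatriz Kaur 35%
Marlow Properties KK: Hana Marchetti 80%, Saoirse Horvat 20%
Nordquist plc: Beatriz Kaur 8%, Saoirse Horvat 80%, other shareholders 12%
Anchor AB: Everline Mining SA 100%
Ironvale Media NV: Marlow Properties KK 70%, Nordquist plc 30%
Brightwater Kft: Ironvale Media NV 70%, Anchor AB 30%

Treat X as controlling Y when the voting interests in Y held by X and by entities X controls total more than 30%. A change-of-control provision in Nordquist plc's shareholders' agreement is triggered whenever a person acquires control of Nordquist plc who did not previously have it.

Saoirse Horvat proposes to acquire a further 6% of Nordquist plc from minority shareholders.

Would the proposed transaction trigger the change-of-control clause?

The purchase changes only Saoirse's holdings, so Saoirse is the only person who could newly come to control Nordquist.
Saoirse holds 80% of Nordquist, so Saoirse controls Nordquist.
So Saoirse already controls Nordquist before the transaction.
After the purchase, Saoirse's direct stake in Nordquist rises to 80% + 6% = 86%.
Saoirse controlled Nordquist already, so this is not a new person acquiring control; every other person's position is unchanged or reduced.
No new person acquires control, so the clause is not triggered.

No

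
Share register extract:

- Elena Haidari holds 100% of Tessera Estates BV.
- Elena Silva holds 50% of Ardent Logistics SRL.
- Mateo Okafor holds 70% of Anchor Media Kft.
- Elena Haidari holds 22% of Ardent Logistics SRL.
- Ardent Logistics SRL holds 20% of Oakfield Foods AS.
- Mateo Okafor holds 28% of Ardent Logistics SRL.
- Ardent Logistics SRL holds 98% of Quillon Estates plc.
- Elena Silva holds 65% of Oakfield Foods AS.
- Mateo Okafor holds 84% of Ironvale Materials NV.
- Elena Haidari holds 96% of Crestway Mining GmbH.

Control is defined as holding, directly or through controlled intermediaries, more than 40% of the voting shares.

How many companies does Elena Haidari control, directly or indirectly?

2

Elena Haidari holds 96% of Crestway, so Elena Haidari controls Crestway.
Elena Haidari holds 100% of Tessera, so Elena Haidari controls Tessera.
No other company's threshold is met.
Elena Haidari controls 2 companies.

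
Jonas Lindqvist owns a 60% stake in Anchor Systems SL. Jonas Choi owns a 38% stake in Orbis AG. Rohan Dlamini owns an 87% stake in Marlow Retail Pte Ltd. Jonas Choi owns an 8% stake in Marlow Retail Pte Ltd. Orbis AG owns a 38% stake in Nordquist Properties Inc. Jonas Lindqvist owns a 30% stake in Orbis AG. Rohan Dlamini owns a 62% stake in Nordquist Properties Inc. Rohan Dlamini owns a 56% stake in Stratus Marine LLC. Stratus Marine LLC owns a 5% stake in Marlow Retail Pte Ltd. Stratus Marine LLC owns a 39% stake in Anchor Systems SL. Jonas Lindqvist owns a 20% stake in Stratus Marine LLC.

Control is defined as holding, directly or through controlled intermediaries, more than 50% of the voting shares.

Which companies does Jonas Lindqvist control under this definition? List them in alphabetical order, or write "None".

Jonas Lindqvist holds 60% of Anchor, so Jonas Lindqvist controls Anchor.
No other company's threshold is met.

Anchor Systems SL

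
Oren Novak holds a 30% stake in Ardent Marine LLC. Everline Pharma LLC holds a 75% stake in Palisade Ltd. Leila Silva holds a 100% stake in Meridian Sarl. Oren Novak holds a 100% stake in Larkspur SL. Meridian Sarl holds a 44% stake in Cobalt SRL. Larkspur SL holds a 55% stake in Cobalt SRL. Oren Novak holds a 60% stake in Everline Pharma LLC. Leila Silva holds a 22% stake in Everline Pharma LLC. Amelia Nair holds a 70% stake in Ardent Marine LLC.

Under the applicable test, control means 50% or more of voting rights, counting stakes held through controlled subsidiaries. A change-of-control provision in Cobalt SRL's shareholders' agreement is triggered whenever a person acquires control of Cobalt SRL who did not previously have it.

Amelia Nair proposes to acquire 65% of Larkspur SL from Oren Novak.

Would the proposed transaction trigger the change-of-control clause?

Yes

The purchase adds only to Amelia's holdings (Oren's stake shrinks), so Amelia is the only person who could newly come to control Cobalt.
Amelia holds 70% of Ardent, so Amelia controls Ardent.
Neither Amelia nor any entity Amelia controls holds any voting interest in Cobalt.
So before the transaction, Amelia does not control Cobalt.
After the purchase, Amelia holds 65% of Larkspur directly, and Oren's stake falls to 35%.
Amelia holds 65% of Larkspur, so Amelia controls Larkspur.
Larkspur holds 55% of Cobalt, so Amelia controls Cobalt.
Amelia did not control Cobalt before and does after, so the clause is triggered.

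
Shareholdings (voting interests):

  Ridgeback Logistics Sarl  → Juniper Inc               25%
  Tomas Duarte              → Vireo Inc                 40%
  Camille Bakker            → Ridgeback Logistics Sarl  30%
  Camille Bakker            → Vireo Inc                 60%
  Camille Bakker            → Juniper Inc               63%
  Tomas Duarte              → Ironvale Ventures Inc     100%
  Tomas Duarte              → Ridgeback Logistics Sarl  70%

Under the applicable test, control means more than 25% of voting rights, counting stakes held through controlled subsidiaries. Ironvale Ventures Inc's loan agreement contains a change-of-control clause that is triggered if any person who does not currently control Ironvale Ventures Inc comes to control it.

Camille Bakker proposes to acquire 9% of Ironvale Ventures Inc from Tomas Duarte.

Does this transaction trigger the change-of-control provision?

No

The purchase adds only to Camille's holdings (Tomas's stake shrinks), so Camille is the only person who could newly come to control Ironvale.
Camille holds 30% of Ridgeback, so Camille controls Ridgeback.
Camille and Ridgeback together hold 63% + 25% = 88% of Juniper, so Camille controls Juniper.
Camille holds 60% of Vireo, so Camille controls Vireo.
Neither Camille nor any entity Camille controls holds any voting interest in Ironvale.
So before the transaction, Camille does not control Ironvale.
After the purchase, Camille holds 9% of Ironvale directly, and Tomas's stake falls to 91%.
After the transaction, Camille's side holds 9% of Ironvale, not > 25%, so Camille still does not control Ironvale.
No new person acquires control, so the clause is not triggered.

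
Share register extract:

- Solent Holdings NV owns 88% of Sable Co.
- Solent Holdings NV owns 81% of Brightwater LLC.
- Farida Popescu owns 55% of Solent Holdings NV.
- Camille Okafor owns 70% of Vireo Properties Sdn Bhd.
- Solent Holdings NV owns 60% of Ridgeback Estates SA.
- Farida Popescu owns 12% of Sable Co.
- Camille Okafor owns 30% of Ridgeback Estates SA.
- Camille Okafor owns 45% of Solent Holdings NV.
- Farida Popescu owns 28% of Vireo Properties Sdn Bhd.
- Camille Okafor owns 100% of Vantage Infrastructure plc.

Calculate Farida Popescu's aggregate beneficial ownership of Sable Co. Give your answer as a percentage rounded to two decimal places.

60.40%

Farida reaches Sable along 2 paths.
Via Solent: 55% × 88% = 48.4%.
Direct stake: 12% = 12%.
Total: 48.4% + 12% = 60.4%.
Rounded: 60.40%.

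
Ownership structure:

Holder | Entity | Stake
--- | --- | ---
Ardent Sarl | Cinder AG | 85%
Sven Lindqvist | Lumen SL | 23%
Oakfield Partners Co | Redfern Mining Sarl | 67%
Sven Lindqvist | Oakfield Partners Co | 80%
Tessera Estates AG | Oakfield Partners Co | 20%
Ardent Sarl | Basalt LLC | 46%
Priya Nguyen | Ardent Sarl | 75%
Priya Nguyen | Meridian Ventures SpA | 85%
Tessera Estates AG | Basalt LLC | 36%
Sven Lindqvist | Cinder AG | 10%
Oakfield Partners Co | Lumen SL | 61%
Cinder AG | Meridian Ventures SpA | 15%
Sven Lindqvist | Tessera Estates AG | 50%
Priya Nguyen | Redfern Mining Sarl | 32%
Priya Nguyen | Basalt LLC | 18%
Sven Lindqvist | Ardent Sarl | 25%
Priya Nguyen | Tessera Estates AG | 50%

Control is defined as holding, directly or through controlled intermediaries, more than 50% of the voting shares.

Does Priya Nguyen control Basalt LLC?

Priya holds 75% of Ardent, so Priya controls Ardent.
Ardent and Priya together hold 46% + 18% = 64% of Basalt, so Priya controls Basalt.

Yes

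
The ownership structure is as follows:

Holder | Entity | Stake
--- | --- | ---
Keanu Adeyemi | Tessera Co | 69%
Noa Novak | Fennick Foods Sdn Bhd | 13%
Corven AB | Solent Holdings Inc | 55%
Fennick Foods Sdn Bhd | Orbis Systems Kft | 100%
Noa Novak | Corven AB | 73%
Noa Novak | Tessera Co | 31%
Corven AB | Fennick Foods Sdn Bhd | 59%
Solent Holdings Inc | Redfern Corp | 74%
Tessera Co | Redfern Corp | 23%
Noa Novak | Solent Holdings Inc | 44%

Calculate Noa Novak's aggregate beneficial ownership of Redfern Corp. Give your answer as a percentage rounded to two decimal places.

69.40%

Noa reaches Redfern along 3 paths.
Via Solent: 44% × 74% = 32.56%.
Via Corven → Solent: 73% × 55% × 74% = 29.711%.
Via Tessera: 31% × 23% = 7.13%.
Total: 32.56% + 29.711% + 7.13% = 69.401%.
Rounded: 69.40%.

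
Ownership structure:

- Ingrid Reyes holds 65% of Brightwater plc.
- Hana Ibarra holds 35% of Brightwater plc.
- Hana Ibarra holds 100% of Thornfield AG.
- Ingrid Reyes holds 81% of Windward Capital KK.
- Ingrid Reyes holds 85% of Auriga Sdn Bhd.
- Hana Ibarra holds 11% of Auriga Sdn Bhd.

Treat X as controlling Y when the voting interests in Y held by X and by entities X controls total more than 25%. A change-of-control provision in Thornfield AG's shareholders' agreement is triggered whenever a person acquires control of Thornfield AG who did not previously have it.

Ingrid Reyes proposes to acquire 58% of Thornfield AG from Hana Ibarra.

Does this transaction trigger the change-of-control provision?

Yes

The purchase adds only to Ingrid's holdings (Hana's stake shrinks), so Ingrid is the only person who could newly come to control Thornfield.
Ingrid holds 85% of Auriga, so Ingrid controls Auriga.
Ingrid holds 65% of Brightwater, so Ingrid controls Brightwater.
Ingrid holds 81% of Windward, so Ingrid controls Windward.
Neither Ingrid nor any entity Ingrid controls holds any voting interest in Thornfield.
So before the transaction, Ingrid does not control Thornfield.
After the purchase, Ingrid holds 58% of Thornfield directly, and Hana's stake falls to 42%.
Ingrid holds 58% of Thornfield, so Ingrid controls Thornfield.
Ingrid did not control Thornfield before and does after, so the clause is triggered.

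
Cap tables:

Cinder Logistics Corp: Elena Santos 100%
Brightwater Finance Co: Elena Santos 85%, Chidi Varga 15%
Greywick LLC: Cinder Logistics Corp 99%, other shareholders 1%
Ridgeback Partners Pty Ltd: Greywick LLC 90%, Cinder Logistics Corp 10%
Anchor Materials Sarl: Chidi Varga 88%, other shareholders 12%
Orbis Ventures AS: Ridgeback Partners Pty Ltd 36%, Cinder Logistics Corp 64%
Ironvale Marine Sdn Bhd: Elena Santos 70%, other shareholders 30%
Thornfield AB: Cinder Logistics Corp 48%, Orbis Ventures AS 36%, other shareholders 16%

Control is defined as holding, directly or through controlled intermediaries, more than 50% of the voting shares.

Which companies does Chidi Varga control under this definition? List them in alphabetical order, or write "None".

Chidi holds 88% of Anchor, so Chidi controls Anchor.
No other company's threshold is met.

Anchor Materials Sarl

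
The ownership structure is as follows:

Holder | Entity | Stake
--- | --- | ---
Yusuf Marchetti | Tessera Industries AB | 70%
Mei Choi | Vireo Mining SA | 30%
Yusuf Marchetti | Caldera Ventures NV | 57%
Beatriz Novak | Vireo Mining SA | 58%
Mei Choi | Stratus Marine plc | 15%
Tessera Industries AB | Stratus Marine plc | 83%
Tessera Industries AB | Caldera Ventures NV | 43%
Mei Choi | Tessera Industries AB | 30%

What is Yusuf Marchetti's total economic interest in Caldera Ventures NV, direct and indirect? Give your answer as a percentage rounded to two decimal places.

Yusuf reaches Caldera along 2 paths.
Direct stake: 57% = 57%.
Via Tessera: 70% × 43% = 30.1%.
Total: 57% + 30.1% = 87.1%.
Rounded: 87.10%.

87.10%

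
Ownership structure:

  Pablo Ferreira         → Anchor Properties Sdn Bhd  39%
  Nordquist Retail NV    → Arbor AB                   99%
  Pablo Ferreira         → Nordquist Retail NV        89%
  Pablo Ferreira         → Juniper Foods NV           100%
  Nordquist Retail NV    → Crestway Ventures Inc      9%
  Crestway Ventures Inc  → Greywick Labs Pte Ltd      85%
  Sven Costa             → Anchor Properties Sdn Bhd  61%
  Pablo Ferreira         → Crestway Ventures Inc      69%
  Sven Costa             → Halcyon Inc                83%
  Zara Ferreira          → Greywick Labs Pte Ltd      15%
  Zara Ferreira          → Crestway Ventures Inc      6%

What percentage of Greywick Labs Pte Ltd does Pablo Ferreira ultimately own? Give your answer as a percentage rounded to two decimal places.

Pablo reaches Greywick along 2 paths.
Via Crestway: 69% × 85% = 58.65%.
Via Nordquist → Crestway: 89% × 9% × 85% = 6.8085%.
Total: 58.65% + 6.8085% = 65.4585%.
Rounded: 65.46%.

65.46%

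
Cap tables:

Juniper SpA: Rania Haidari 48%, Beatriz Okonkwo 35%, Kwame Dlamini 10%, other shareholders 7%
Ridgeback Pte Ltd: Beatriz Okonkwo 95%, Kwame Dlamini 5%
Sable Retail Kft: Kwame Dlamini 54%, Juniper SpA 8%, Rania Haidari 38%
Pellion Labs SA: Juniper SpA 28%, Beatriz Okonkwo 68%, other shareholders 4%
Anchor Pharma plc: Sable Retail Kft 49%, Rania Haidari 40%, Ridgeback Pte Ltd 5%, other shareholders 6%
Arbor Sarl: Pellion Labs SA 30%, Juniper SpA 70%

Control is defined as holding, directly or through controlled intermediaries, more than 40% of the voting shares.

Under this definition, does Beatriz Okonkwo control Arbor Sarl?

No

Beatriz holds 95% of Ridgeback, so Beatriz controls Ridgeback.
Beatriz holds 68% of Pellion, so Beatriz controls Pellion.
In Arbor, Beatriz's side holds only 30%, not > 40%.
So Beatriz does not control Arbor.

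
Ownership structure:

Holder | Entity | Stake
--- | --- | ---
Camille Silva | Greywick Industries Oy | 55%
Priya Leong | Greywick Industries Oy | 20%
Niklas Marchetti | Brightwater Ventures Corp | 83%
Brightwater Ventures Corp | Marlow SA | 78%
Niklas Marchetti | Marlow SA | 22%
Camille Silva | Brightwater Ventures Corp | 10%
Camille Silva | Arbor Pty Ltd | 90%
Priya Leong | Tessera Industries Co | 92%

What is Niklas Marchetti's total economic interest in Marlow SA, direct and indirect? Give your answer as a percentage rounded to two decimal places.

86.74%

Niklas reaches Marlow along 2 paths.
Direct stake: 22% = 22%.
Via Brightwater: 83% × 78% = 64.74%.
Total: 22% + 64.74% = 86.74%.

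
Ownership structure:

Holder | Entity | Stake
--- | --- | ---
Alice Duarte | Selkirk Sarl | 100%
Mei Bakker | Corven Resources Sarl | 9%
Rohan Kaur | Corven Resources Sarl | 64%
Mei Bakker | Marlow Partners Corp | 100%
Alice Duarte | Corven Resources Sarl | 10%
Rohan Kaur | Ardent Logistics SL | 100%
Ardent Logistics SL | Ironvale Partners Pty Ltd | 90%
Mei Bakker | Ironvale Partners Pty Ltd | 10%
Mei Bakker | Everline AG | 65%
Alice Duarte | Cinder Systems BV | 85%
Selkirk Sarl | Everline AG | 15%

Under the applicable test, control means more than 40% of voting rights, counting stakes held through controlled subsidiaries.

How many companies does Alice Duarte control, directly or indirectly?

2

Alice holds 100% of Selkirk, so Alice controls Selkirk.
Alice holds 85% of Cinder, so Alice controls Cinder.
No other company's threshold is met.
Alice controls 2 companies.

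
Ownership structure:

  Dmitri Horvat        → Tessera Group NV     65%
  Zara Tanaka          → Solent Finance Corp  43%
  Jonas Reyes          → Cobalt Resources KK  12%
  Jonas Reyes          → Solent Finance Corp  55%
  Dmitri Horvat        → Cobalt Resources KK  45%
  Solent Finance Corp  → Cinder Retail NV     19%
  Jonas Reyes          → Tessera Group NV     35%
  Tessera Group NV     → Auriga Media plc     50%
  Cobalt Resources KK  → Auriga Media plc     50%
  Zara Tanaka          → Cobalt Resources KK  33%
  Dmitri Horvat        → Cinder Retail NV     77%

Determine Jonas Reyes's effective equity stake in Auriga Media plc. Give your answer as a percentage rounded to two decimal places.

23.50%

Jonas reaches Auriga along 2 paths.
Via Tessera: 35% × 50% = 17.5%.
Via Cobalt: 12% × 50% = 6%.
Total: 17.5% + 6% = 23.5%.
Rounded: 23.50%.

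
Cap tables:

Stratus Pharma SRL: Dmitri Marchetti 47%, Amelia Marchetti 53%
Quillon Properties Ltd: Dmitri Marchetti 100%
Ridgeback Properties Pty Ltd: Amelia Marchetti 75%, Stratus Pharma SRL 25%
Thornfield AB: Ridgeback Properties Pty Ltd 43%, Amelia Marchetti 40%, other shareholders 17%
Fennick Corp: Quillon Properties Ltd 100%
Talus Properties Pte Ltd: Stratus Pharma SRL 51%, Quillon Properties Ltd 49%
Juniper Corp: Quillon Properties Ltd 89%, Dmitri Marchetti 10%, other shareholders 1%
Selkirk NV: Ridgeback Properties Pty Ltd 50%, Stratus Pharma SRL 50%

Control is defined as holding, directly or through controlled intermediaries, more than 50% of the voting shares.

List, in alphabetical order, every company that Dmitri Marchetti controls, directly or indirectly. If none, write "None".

Dmitri holds 100% of Quillon, so Dmitri controls Quillon.
Quillon holds 100% of Fennick, so Dmitri controls Fennick.
Quillon and Dmitri together hold 89% + 10% = 99% of Juniper, so Dmitri controls Juniper.
No other company's threshold is met.

Fennick Corp, Juniper Corp, Quillon Properties Ltd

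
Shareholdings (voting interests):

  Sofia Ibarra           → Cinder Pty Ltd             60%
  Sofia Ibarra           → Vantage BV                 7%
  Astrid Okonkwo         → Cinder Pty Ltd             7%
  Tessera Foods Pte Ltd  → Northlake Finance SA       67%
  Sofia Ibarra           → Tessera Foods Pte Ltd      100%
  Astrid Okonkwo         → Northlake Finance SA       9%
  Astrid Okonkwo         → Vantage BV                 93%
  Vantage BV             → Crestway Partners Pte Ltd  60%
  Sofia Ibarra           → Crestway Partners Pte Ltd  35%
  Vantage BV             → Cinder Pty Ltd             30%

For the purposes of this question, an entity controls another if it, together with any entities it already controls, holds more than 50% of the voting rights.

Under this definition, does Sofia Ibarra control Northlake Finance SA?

Sofia holds 100% of Tessera, so Sofia controls Tessera.
Tessera holds 67% of Northlake, so Sofia controls Northlake.

Yes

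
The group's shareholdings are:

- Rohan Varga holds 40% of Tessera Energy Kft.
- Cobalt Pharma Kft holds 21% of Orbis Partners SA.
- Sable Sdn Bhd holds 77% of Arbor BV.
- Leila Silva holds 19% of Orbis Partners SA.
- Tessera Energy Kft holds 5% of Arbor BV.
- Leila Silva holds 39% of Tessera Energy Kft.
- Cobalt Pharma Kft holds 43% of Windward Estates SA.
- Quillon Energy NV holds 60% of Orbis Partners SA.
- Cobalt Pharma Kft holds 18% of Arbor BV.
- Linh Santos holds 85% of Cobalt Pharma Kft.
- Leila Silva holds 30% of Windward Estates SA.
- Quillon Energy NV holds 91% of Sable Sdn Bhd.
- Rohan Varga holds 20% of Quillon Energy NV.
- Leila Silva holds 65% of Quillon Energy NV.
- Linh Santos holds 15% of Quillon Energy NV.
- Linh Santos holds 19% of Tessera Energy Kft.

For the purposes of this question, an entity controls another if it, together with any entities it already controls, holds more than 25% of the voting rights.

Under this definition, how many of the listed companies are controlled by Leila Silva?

6

Leila holds 65% of Quillon, so Leila controls Quillon.
Leila holds 39% of Tessera, so Leila controls Tessera.
Quillon holds 91% of Sable, so Leila controls Sable.
Leila and Quillon together hold 19% + 60% = 79% of Orbis, so Leila controls Orbis.
Leila holds 30% of Windward, so Leila controls Windward.
Tessera and Sable together hold 5% + 77% = 82% of Arbor, so Leila controls Arbor.
No other company's threshold is met.
Leila controls 6 companies.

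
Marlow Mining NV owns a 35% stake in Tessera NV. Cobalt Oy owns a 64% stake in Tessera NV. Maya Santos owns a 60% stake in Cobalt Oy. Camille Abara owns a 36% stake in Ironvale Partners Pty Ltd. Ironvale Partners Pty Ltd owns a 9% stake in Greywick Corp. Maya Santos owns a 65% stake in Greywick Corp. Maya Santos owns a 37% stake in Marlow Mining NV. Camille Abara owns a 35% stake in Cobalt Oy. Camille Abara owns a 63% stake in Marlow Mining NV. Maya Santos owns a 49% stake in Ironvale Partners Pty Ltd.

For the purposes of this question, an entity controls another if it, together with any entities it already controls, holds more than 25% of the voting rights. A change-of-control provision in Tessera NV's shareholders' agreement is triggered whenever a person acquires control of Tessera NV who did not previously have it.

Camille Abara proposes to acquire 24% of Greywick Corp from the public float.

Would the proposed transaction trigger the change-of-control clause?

The purchase changes only Camille's holdings, so Camille is the only person who could newly come to control Tessera.
Camille holds 63% of Marlow, so Camille controls Marlow.
Camille holds 35% of Cobalt, so Camille controls Cobalt.
Marlow and Cobalt together hold 35% + 64% = 99% of Tessera, so Camille controls Tessera.
So Camille already controls Tessera before the transaction.
After the purchase, Camille holds 24% of Greywick directly.
Camille controlled Tessera already, so this is not a new person acquiring control; every other person's position is unchanged or reduced.
No new person acquires control, so the clause is not triggered.

No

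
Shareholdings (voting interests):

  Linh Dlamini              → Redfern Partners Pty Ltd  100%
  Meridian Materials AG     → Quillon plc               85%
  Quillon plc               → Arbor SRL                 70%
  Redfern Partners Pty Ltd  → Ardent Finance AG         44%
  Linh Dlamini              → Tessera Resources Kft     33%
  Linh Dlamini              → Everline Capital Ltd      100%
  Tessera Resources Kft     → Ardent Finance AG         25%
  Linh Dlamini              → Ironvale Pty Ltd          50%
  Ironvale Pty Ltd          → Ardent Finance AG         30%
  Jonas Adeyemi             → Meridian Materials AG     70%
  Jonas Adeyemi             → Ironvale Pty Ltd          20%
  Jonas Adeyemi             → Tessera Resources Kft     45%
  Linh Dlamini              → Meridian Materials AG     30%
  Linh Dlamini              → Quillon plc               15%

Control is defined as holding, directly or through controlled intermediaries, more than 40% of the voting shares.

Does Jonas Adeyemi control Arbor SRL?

Jonas holds 70% of Meridian, so Jonas controls Meridian.
Meridian holds 85% of Quillon, so Jonas controls Quillon.
Quillon holds 70% of Arbor, so Jonas controls Arbor.

Yes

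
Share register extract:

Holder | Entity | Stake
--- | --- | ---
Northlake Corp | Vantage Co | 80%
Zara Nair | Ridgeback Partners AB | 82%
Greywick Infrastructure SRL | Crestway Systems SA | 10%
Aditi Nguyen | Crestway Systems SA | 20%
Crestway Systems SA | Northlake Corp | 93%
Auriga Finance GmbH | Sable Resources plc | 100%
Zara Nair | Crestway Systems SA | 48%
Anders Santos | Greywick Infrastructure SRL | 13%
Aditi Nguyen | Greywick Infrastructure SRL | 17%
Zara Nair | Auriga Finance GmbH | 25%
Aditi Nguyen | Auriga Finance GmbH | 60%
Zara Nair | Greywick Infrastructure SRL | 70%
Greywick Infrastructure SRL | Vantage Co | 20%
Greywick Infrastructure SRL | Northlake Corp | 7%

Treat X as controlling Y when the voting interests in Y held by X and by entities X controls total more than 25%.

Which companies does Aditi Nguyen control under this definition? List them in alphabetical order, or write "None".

Aditi holds 60% of Auriga, so Aditi controls Auriga.
Auriga holds 100% of Sable, so Aditi controls Sable.
No other company's threshold is met.

Auriga Finance GmbH, Sable Resources plc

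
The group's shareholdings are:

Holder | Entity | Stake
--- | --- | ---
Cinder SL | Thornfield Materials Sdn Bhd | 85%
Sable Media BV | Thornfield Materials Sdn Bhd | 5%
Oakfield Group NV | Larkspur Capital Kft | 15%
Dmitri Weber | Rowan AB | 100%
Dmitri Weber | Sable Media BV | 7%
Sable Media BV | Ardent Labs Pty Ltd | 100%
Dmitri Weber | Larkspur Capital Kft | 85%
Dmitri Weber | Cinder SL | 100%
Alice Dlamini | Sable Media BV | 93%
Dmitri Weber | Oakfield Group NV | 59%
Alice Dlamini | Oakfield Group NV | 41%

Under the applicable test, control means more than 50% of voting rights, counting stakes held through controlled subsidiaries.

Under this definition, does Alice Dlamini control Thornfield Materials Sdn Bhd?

Alice holds 93% of Sable, so Alice controls Sable.
Sable holds 100% of Ardent, so Alice controls Ardent.
In Thornfield, Alice's side holds only 5%, not > 50%.
So Alice does not control Thornfield.

No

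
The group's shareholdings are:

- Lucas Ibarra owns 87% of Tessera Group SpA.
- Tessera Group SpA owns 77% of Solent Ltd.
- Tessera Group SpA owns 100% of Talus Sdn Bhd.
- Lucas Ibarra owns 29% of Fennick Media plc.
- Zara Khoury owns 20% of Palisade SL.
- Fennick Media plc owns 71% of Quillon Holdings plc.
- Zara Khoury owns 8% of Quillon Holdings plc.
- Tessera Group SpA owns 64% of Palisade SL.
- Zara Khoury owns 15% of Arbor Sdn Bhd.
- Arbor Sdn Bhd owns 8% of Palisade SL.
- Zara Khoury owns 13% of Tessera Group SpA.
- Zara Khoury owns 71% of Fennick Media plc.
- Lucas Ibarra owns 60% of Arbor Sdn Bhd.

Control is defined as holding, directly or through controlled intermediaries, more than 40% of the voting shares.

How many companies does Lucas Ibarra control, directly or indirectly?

Lucas holds 87% of Tessera, so Lucas controls Tessera.
Lucas holds 60% of Arbor, so Lucas controls Arbor.
Tessera holds 100% of Talus, so Lucas controls Talus.
Tessera and Arbor together hold 64% + 8% = 72% of Palisade, so Lucas controls Palisade.
Tessera holds 77% of Solent, so Lucas controls Solent.
No other company's threshold is met.
Lucas controls 5 companies.

5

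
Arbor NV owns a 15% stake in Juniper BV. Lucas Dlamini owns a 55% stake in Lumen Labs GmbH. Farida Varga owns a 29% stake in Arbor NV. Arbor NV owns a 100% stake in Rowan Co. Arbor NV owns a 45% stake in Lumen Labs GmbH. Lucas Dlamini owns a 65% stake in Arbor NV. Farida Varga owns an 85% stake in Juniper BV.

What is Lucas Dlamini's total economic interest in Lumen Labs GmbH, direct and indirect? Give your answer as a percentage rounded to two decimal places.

84.25%

Lucas reaches Lumen along 2 paths.
Direct stake: 55% = 55%.
Via Arbor: 65% × 45% = 29.25%.
Total: 55% + 29.25% = 84.25%.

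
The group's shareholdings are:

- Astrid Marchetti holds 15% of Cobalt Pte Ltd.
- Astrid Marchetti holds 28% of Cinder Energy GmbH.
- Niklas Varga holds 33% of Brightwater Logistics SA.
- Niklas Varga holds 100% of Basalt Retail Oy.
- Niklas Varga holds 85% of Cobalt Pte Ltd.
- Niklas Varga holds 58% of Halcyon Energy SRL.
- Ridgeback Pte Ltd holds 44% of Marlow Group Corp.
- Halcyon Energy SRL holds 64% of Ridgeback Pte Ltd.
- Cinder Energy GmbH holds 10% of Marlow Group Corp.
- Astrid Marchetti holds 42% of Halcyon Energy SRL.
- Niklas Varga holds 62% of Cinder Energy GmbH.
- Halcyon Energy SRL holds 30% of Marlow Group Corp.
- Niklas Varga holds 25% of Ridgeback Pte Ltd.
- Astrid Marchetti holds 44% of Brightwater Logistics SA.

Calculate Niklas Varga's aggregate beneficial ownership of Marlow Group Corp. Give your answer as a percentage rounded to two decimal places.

50.93%

Niklas reaches Marlow along 4 paths.
Via Cinder: 62% × 10% = 6.2%.
Via Ridgeback: 25% × 44% = 11%.
Via Halcyon → Ridgeback: 58% × 64% × 44% = 16.3328%.
Via Halcyon: 58% × 30% = 17.4%.
Total: 6.2% + 11% + 16.3328% + 17.4% = 50.9328%.
Rounded: 50.93%.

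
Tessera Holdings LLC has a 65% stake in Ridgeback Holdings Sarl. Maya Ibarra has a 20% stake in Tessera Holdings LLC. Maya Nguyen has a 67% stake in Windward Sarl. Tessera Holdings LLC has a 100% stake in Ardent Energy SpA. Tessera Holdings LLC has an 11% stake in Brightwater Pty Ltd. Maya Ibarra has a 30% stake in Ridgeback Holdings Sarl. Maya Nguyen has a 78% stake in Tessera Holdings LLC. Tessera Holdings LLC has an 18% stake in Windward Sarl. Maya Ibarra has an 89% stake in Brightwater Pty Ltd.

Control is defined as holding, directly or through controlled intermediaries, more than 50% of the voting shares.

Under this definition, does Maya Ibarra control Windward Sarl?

Maya Ibarra holds 89% of Brightwater, so Maya Ibarra controls Brightwater.
Neither Maya Ibarra nor any entity Maya Ibarra controls holds any voting interest in Windward.
So Maya Ibarra does not control Windward.

No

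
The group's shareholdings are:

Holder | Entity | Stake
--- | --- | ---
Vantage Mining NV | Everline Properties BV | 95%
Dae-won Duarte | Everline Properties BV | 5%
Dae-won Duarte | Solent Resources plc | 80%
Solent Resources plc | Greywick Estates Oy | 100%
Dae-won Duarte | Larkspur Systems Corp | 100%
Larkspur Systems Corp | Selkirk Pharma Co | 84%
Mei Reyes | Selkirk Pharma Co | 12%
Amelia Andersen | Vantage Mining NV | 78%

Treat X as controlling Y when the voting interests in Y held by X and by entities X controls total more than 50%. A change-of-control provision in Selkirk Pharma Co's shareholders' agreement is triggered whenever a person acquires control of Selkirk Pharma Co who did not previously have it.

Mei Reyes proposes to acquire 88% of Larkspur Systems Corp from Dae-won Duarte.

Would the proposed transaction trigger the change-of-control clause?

The purchase adds only to Mei's holdings (Dae-won's stake shrinks), so Mei is the only person who could newly come to control Selkirk.
Mei's largest direct stake is 12% in Selkirk, which does not meet the threshold, so Mei controls no company.
In Selkirk, Mei's side holds only 12%, not > 50%.
So before the transaction, Mei does not control Selkirk.
After the purchase, Mei holds 88% of Larkspur directly, and Dae-won's stake falls to 12%.
Mei holds 88% of Larkspur, so Mei controls Larkspur.
Larkspur and Mei together hold 84% + 12% = 96% of Selkirk, so Mei controls Selkirk.
Mei did not control Selkirk before and does after, so the clause is triggered.

Yes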